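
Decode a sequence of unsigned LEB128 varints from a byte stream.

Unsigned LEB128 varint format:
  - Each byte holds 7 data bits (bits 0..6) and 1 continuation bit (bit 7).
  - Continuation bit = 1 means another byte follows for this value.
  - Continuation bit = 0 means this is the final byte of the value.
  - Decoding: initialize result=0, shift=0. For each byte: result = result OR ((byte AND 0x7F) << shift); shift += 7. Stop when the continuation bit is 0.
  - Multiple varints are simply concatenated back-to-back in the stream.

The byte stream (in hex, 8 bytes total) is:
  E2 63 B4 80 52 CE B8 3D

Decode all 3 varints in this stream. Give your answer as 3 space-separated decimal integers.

  byte[0]=0xE2 cont=1 payload=0x62=98: acc |= 98<<0 -> acc=98 shift=7
  byte[1]=0x63 cont=0 payload=0x63=99: acc |= 99<<7 -> acc=12770 shift=14 [end]
Varint 1: bytes[0:2] = E2 63 -> value 12770 (2 byte(s))
  byte[2]=0xB4 cont=1 payload=0x34=52: acc |= 52<<0 -> acc=52 shift=7
  byte[3]=0x80 cont=1 payload=0x00=0: acc |= 0<<7 -> acc=52 shift=14
  byte[4]=0x52 cont=0 payload=0x52=82: acc |= 82<<14 -> acc=1343540 shift=21 [end]
Varint 2: bytes[2:5] = B4 80 52 -> value 1343540 (3 byte(s))
  byte[5]=0xCE cont=1 payload=0x4E=78: acc |= 78<<0 -> acc=78 shift=7
  byte[6]=0xB8 cont=1 payload=0x38=56: acc |= 56<<7 -> acc=7246 shift=14
  byte[7]=0x3D cont=0 payload=0x3D=61: acc |= 61<<14 -> acc=1006670 shift=21 [end]
Varint 3: bytes[5:8] = CE B8 3D -> value 1006670 (3 byte(s))

Answer: 12770 1343540 1006670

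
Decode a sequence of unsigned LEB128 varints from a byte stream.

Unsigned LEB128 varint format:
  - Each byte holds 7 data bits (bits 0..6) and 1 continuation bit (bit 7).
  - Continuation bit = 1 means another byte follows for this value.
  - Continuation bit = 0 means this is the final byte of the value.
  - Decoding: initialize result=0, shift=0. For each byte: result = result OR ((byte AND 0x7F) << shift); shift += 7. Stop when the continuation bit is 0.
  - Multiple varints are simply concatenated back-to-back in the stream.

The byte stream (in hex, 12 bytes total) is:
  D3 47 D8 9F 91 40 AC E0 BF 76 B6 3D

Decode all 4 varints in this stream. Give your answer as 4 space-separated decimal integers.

  byte[0]=0xD3 cont=1 payload=0x53=83: acc |= 83<<0 -> acc=83 shift=7
  byte[1]=0x47 cont=0 payload=0x47=71: acc |= 71<<7 -> acc=9171 shift=14 [end]
Varint 1: bytes[0:2] = D3 47 -> value 9171 (2 byte(s))
  byte[2]=0xD8 cont=1 payload=0x58=88: acc |= 88<<0 -> acc=88 shift=7
  byte[3]=0x9F cont=1 payload=0x1F=31: acc |= 31<<7 -> acc=4056 shift=14
  byte[4]=0x91 cont=1 payload=0x11=17: acc |= 17<<14 -> acc=282584 shift=21
  byte[5]=0x40 cont=0 payload=0x40=64: acc |= 64<<21 -> acc=134500312 shift=28 [end]
Varint 2: bytes[2:6] = D8 9F 91 40 -> value 134500312 (4 byte(s))
  byte[6]=0xAC cont=1 payload=0x2C=44: acc |= 44<<0 -> acc=44 shift=7
  byte[7]=0xE0 cont=1 payload=0x60=96: acc |= 96<<7 -> acc=12332 shift=14
  byte[8]=0xBF cont=1 payload=0x3F=63: acc |= 63<<14 -> acc=1044524 shift=21
  byte[9]=0x76 cont=0 payload=0x76=118: acc |= 118<<21 -> acc=248508460 shift=28 [end]
Varint 3: bytes[6:10] = AC E0 BF 76 -> value 248508460 (4 byte(s))
  byte[10]=0xB6 cont=1 payload=0x36=54: acc |= 54<<0 -> acc=54 shift=7
  byte[11]=0x3D cont=0 payload=0x3D=61: acc |= 61<<7 -> acc=7862 shift=14 [end]
Varint 4: bytes[10:12] = B6 3D -> value 7862 (2 byte(s))

Answer: 9171 134500312 248508460 7862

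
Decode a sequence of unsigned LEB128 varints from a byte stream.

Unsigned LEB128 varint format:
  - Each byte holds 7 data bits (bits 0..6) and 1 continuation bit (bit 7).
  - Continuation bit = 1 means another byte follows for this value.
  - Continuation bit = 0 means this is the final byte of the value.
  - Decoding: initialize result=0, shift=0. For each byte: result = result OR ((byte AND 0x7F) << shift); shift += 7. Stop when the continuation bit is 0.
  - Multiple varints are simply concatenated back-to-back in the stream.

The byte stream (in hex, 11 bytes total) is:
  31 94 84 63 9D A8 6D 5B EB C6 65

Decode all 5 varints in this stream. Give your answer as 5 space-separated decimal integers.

  byte[0]=0x31 cont=0 payload=0x31=49: acc |= 49<<0 -> acc=49 shift=7 [end]
Varint 1: bytes[0:1] = 31 -> value 49 (1 byte(s))
  byte[1]=0x94 cont=1 payload=0x14=20: acc |= 20<<0 -> acc=20 shift=7
  byte[2]=0x84 cont=1 payload=0x04=4: acc |= 4<<7 -> acc=532 shift=14
  byte[3]=0x63 cont=0 payload=0x63=99: acc |= 99<<14 -> acc=1622548 shift=21 [end]
Varint 2: bytes[1:4] = 94 84 63 -> value 1622548 (3 byte(s))
  byte[4]=0x9D cont=1 payload=0x1D=29: acc |= 29<<0 -> acc=29 shift=7
  byte[5]=0xA8 cont=1 payload=0x28=40: acc |= 40<<7 -> acc=5149 shift=14
  byte[6]=0x6D cont=0 payload=0x6D=109: acc |= 109<<14 -> acc=1791005 shift=21 [end]
Varint 3: bytes[4:7] = 9D A8 6D -> value 1791005 (3 byte(s))
  byte[7]=0x5B cont=0 payload=0x5B=91: acc |= 91<<0 -> acc=91 shift=7 [end]
Varint 4: bytes[7:8] = 5B -> value 91 (1 byte(s))
  byte[8]=0xEB cont=1 payload=0x6B=107: acc |= 107<<0 -> acc=107 shift=7
  byte[9]=0xC6 cont=1 payload=0x46=70: acc |= 70<<7 -> acc=9067 shift=14
  byte[10]=0x65 cont=0 payload=0x65=101: acc |= 101<<14 -> acc=1663851 shift=21 [end]
Varint 5: bytes[8:11] = EB C6 65 -> value 1663851 (3 byte(s))

Answer: 49 1622548 1791005 91 1663851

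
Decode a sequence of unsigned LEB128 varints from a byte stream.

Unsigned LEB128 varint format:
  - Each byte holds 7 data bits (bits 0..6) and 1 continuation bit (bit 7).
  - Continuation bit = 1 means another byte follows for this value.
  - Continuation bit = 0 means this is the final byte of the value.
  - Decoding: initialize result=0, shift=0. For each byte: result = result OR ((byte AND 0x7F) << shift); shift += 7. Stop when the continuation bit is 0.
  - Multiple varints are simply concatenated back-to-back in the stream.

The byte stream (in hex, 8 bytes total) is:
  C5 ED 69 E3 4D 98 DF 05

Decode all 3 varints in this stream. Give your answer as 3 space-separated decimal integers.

  byte[0]=0xC5 cont=1 payload=0x45=69: acc |= 69<<0 -> acc=69 shift=7
  byte[1]=0xED cont=1 payload=0x6D=109: acc |= 109<<7 -> acc=14021 shift=14
  byte[2]=0x69 cont=0 payload=0x69=105: acc |= 105<<14 -> acc=1734341 shift=21 [end]
Varint 1: bytes[0:3] = C5 ED 69 -> value 1734341 (3 byte(s))
  byte[3]=0xE3 cont=1 payload=0x63=99: acc |= 99<<0 -> acc=99 shift=7
  byte[4]=0x4D cont=0 payload=0x4D=77: acc |= 77<<7 -> acc=9955 shift=14 [end]
Varint 2: bytes[3:5] = E3 4D -> value 9955 (2 byte(s))
  byte[5]=0x98 cont=1 payload=0x18=24: acc |= 24<<0 -> acc=24 shift=7
  byte[6]=0xDF cont=1 payload=0x5F=95: acc |= 95<<7 -> acc=12184 shift=14
  byte[7]=0x05 cont=0 payload=0x05=5: acc |= 5<<14 -> acc=94104 shift=21 [end]
Varint 3: bytes[5:8] = 98 DF 05 -> value 94104 (3 byte(s))

Answer: 1734341 9955 94104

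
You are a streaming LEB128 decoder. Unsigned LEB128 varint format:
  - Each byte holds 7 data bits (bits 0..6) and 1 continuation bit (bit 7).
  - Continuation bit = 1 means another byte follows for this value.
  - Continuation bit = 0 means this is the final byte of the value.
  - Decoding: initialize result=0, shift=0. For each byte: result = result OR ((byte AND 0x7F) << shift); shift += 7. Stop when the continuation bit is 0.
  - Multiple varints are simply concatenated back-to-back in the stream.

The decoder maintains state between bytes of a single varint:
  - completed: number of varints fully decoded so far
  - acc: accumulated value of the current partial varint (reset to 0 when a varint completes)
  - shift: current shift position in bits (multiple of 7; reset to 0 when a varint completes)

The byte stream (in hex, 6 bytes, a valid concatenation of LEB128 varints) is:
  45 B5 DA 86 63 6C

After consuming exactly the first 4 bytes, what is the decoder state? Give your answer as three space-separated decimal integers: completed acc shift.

Answer: 1 109877 21

Derivation:
byte[0]=0x45 cont=0 payload=0x45: varint #1 complete (value=69); reset -> completed=1 acc=0 shift=0
byte[1]=0xB5 cont=1 payload=0x35: acc |= 53<<0 -> completed=1 acc=53 shift=7
byte[2]=0xDA cont=1 payload=0x5A: acc |= 90<<7 -> completed=1 acc=11573 shift=14
byte[3]=0x86 cont=1 payload=0x06: acc |= 6<<14 -> completed=1 acc=109877 shift=21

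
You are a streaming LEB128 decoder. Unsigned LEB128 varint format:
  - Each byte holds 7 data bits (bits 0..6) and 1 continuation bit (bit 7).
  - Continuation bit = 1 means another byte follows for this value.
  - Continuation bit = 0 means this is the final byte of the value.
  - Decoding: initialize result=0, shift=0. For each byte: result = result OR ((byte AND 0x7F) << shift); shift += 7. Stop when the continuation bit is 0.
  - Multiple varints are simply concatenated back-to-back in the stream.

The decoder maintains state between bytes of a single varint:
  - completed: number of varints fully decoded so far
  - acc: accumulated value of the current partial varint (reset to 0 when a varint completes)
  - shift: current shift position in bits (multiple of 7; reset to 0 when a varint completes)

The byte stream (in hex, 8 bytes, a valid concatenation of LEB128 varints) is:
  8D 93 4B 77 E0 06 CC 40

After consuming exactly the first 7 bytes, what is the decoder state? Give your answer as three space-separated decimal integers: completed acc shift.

Answer: 3 76 7

Derivation:
byte[0]=0x8D cont=1 payload=0x0D: acc |= 13<<0 -> completed=0 acc=13 shift=7
byte[1]=0x93 cont=1 payload=0x13: acc |= 19<<7 -> completed=0 acc=2445 shift=14
byte[2]=0x4B cont=0 payload=0x4B: varint #1 complete (value=1231245); reset -> completed=1 acc=0 shift=0
byte[3]=0x77 cont=0 payload=0x77: varint #2 complete (value=119); reset -> completed=2 acc=0 shift=0
byte[4]=0xE0 cont=1 payload=0x60: acc |= 96<<0 -> completed=2 acc=96 shift=7
byte[5]=0x06 cont=0 payload=0x06: varint #3 complete (value=864); reset -> completed=3 acc=0 shift=0
byte[6]=0xCC cont=1 payload=0x4C: acc |= 76<<0 -> completed=3 acc=76 shift=7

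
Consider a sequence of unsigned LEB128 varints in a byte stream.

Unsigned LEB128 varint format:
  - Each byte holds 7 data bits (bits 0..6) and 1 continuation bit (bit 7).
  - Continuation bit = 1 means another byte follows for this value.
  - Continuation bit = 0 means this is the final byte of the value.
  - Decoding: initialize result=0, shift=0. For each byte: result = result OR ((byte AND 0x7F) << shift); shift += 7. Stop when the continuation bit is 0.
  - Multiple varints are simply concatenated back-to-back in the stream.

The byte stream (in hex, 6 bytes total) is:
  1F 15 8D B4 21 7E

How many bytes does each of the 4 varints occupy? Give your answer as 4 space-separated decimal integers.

  byte[0]=0x1F cont=0 payload=0x1F=31: acc |= 31<<0 -> acc=31 shift=7 [end]
Varint 1: bytes[0:1] = 1F -> value 31 (1 byte(s))
  byte[1]=0x15 cont=0 payload=0x15=21: acc |= 21<<0 -> acc=21 shift=7 [end]
Varint 2: bytes[1:2] = 15 -> value 21 (1 byte(s))
  byte[2]=0x8D cont=1 payload=0x0D=13: acc |= 13<<0 -> acc=13 shift=7
  byte[3]=0xB4 cont=1 payload=0x34=52: acc |= 52<<7 -> acc=6669 shift=14
  byte[4]=0x21 cont=0 payload=0x21=33: acc |= 33<<14 -> acc=547341 shift=21 [end]
Varint 3: bytes[2:5] = 8D B4 21 -> value 547341 (3 byte(s))
  byte[5]=0x7E cont=0 payload=0x7E=126: acc |= 126<<0 -> acc=126 shift=7 [end]
Varint 4: bytes[5:6] = 7E -> value 126 (1 byte(s))

Answer: 1 1 3 1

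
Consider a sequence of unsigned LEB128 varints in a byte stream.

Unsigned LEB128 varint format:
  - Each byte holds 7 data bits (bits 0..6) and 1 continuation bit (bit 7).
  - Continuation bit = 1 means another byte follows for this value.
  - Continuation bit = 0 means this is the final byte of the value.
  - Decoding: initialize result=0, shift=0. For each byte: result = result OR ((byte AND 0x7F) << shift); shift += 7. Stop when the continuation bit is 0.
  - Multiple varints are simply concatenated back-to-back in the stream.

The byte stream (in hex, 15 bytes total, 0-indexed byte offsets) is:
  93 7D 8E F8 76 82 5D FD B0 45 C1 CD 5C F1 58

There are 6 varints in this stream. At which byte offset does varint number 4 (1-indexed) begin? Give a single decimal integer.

Answer: 7

Derivation:
  byte[0]=0x93 cont=1 payload=0x13=19: acc |= 19<<0 -> acc=19 shift=7
  byte[1]=0x7D cont=0 payload=0x7D=125: acc |= 125<<7 -> acc=16019 shift=14 [end]
Varint 1: bytes[0:2] = 93 7D -> value 16019 (2 byte(s))
  byte[2]=0x8E cont=1 payload=0x0E=14: acc |= 14<<0 -> acc=14 shift=7
  byte[3]=0xF8 cont=1 payload=0x78=120: acc |= 120<<7 -> acc=15374 shift=14
  byte[4]=0x76 cont=0 payload=0x76=118: acc |= 118<<14 -> acc=1948686 shift=21 [end]
Varint 2: bytes[2:5] = 8E F8 76 -> value 1948686 (3 byte(s))
  byte[5]=0x82 cont=1 payload=0x02=2: acc |= 2<<0 -> acc=2 shift=7
  byte[6]=0x5D cont=0 payload=0x5D=93: acc |= 93<<7 -> acc=11906 shift=14 [end]
Varint 3: bytes[5:7] = 82 5D -> value 11906 (2 byte(s))
  byte[7]=0xFD cont=1 payload=0x7D=125: acc |= 125<<0 -> acc=125 shift=7
  byte[8]=0xB0 cont=1 payload=0x30=48: acc |= 48<<7 -> acc=6269 shift=14
  byte[9]=0x45 cont=0 payload=0x45=69: acc |= 69<<14 -> acc=1136765 shift=21 [end]
Varint 4: bytes[7:10] = FD B0 45 -> value 1136765 (3 byte(s))
  byte[10]=0xC1 cont=1 payload=0x41=65: acc |= 65<<0 -> acc=65 shift=7
  byte[11]=0xCD cont=1 payload=0x4D=77: acc |= 77<<7 -> acc=9921 shift=14
  byte[12]=0x5C cont=0 payload=0x5C=92: acc |= 92<<14 -> acc=1517249 shift=21 [end]
Varint 5: bytes[10:13] = C1 CD 5C -> value 1517249 (3 byte(s))
  byte[13]=0xF1 cont=1 payload=0x71=113: acc |= 113<<0 -> acc=113 shift=7
  byte[14]=0x58 cont=0 payload=0x58=88: acc |= 88<<7 -> acc=11377 shift=14 [end]
Varint 6: bytes[13:15] = F1 58 -> value 11377 (2 byte(s))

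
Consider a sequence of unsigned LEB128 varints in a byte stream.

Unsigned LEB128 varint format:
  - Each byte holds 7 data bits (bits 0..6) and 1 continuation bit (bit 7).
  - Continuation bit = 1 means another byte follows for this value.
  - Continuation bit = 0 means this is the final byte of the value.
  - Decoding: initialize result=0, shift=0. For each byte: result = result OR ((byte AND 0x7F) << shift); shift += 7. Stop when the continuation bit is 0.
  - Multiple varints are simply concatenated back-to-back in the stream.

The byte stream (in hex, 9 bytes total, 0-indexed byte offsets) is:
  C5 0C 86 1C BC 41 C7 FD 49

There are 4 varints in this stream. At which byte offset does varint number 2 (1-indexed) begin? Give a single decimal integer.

Answer: 2

Derivation:
  byte[0]=0xC5 cont=1 payload=0x45=69: acc |= 69<<0 -> acc=69 shift=7
  byte[1]=0x0C cont=0 payload=0x0C=12: acc |= 12<<7 -> acc=1605 shift=14 [end]
Varint 1: bytes[0:2] = C5 0C -> value 1605 (2 byte(s))
  byte[2]=0x86 cont=1 payload=0x06=6: acc |= 6<<0 -> acc=6 shift=7
  byte[3]=0x1C cont=0 payload=0x1C=28: acc |= 28<<7 -> acc=3590 shift=14 [end]
Varint 2: bytes[2:4] = 86 1C -> value 3590 (2 byte(s))
  byte[4]=0xBC cont=1 payload=0x3C=60: acc |= 60<<0 -> acc=60 shift=7
  byte[5]=0x41 cont=0 payload=0x41=65: acc |= 65<<7 -> acc=8380 shift=14 [end]
Varint 3: bytes[4:6] = BC 41 -> value 8380 (2 byte(s))
  byte[6]=0xC7 cont=1 payload=0x47=71: acc |= 71<<0 -> acc=71 shift=7
  byte[7]=0xFD cont=1 payload=0x7D=125: acc |= 125<<7 -> acc=16071 shift=14
  byte[8]=0x49 cont=0 payload=0x49=73: acc |= 73<<14 -> acc=1212103 shift=21 [end]
Varint 4: bytes[6:9] = C7 FD 49 -> value 1212103 (3 byte(s))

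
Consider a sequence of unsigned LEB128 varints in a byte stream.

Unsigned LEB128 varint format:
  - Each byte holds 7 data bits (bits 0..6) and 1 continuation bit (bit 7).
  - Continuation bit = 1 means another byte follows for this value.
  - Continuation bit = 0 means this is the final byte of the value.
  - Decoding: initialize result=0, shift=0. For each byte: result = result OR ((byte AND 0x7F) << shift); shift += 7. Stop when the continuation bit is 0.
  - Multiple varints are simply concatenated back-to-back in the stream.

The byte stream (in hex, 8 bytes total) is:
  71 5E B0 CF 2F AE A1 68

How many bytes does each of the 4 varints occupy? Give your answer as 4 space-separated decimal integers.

  byte[0]=0x71 cont=0 payload=0x71=113: acc |= 113<<0 -> acc=113 shift=7 [end]
Varint 1: bytes[0:1] = 71 -> value 113 (1 byte(s))
  byte[1]=0x5E cont=0 payload=0x5E=94: acc |= 94<<0 -> acc=94 shift=7 [end]
Varint 2: bytes[1:2] = 5E -> value 94 (1 byte(s))
  byte[2]=0xB0 cont=1 payload=0x30=48: acc |= 48<<0 -> acc=48 shift=7
  byte[3]=0xCF cont=1 payload=0x4F=79: acc |= 79<<7 -> acc=10160 shift=14
  byte[4]=0x2F cont=0 payload=0x2F=47: acc |= 47<<14 -> acc=780208 shift=21 [end]
Varint 3: bytes[2:5] = B0 CF 2F -> value 780208 (3 byte(s))
  byte[5]=0xAE cont=1 payload=0x2E=46: acc |= 46<<0 -> acc=46 shift=7
  byte[6]=0xA1 cont=1 payload=0x21=33: acc |= 33<<7 -> acc=4270 shift=14
  byte[7]=0x68 cont=0 payload=0x68=104: acc |= 104<<14 -> acc=1708206 shift=21 [end]
Varint 4: bytes[5:8] = AE A1 68 -> value 1708206 (3 byte(s))

Answer: 1 1 3 3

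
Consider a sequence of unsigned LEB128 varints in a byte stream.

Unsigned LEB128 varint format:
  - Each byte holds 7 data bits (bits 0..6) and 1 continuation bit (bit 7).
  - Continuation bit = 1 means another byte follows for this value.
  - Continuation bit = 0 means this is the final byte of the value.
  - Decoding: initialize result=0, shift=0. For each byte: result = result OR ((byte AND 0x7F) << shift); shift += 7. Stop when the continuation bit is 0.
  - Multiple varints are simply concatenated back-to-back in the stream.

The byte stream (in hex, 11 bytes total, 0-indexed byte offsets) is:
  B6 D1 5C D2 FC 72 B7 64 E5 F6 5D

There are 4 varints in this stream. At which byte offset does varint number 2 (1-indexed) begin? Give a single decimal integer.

Answer: 3

Derivation:
  byte[0]=0xB6 cont=1 payload=0x36=54: acc |= 54<<0 -> acc=54 shift=7
  byte[1]=0xD1 cont=1 payload=0x51=81: acc |= 81<<7 -> acc=10422 shift=14
  byte[2]=0x5C cont=0 payload=0x5C=92: acc |= 92<<14 -> acc=1517750 shift=21 [end]
Varint 1: bytes[0:3] = B6 D1 5C -> value 1517750 (3 byte(s))
  byte[3]=0xD2 cont=1 payload=0x52=82: acc |= 82<<0 -> acc=82 shift=7
  byte[4]=0xFC cont=1 payload=0x7C=124: acc |= 124<<7 -> acc=15954 shift=14
  byte[5]=0x72 cont=0 payload=0x72=114: acc |= 114<<14 -> acc=1883730 shift=21 [end]
Varint 2: bytes[3:6] = D2 FC 72 -> value 1883730 (3 byte(s))
  byte[6]=0xB7 cont=1 payload=0x37=55: acc |= 55<<0 -> acc=55 shift=7
  byte[7]=0x64 cont=0 payload=0x64=100: acc |= 100<<7 -> acc=12855 shift=14 [end]
Varint 3: bytes[6:8] = B7 64 -> value 12855 (2 byte(s))
  byte[8]=0xE5 cont=1 payload=0x65=101: acc |= 101<<0 -> acc=101 shift=7
  byte[9]=0xF6 cont=1 payload=0x76=118: acc |= 118<<7 -> acc=15205 shift=14
  byte[10]=0x5D cont=0 payload=0x5D=93: acc |= 93<<14 -> acc=1538917 shift=21 [end]
Varint 4: bytes[8:11] = E5 F6 5D -> value 1538917 (3 byte(s))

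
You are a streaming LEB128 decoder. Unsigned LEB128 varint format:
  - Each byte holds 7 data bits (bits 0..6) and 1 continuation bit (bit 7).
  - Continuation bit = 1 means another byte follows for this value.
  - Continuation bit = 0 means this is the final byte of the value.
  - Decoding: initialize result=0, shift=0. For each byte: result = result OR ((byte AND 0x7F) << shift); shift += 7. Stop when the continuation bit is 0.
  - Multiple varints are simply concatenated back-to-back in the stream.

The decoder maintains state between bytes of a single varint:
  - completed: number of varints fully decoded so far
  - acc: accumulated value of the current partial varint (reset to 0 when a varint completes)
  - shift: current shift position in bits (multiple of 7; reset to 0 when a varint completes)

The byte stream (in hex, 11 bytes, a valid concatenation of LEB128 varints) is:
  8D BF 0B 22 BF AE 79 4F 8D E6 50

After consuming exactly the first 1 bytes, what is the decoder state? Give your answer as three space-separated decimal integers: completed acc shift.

byte[0]=0x8D cont=1 payload=0x0D: acc |= 13<<0 -> completed=0 acc=13 shift=7

Answer: 0 13 7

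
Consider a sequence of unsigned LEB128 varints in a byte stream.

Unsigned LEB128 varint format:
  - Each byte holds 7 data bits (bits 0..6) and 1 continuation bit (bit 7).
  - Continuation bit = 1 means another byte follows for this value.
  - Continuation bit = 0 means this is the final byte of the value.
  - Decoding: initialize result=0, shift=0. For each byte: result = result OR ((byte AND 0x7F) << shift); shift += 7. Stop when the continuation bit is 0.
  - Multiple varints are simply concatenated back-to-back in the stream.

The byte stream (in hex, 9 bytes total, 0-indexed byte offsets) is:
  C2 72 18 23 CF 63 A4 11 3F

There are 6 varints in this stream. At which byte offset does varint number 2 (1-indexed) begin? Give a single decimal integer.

  byte[0]=0xC2 cont=1 payload=0x42=66: acc |= 66<<0 -> acc=66 shift=7
  byte[1]=0x72 cont=0 payload=0x72=114: acc |= 114<<7 -> acc=14658 shift=14 [end]
Varint 1: bytes[0:2] = C2 72 -> value 14658 (2 byte(s))
  byte[2]=0x18 cont=0 payload=0x18=24: acc |= 24<<0 -> acc=24 shift=7 [end]
Varint 2: bytes[2:3] = 18 -> value 24 (1 byte(s))
  byte[3]=0x23 cont=0 payload=0x23=35: acc |= 35<<0 -> acc=35 shift=7 [end]
Varint 3: bytes[3:4] = 23 -> value 35 (1 byte(s))
  byte[4]=0xCF cont=1 payload=0x4F=79: acc |= 79<<0 -> acc=79 shift=7
  byte[5]=0x63 cont=0 payload=0x63=99: acc |= 99<<7 -> acc=12751 shift=14 [end]
Varint 4: bytes[4:6] = CF 63 -> value 12751 (2 byte(s))
  byte[6]=0xA4 cont=1 payload=0x24=36: acc |= 36<<0 -> acc=36 shift=7
  byte[7]=0x11 cont=0 payload=0x11=17: acc |= 17<<7 -> acc=2212 shift=14 [end]
Varint 5: bytes[6:8] = A4 11 -> value 2212 (2 byte(s))
  byte[8]=0x3F cont=0 payload=0x3F=63: acc |= 63<<0 -> acc=63 shift=7 [end]
Varint 6: bytes[8:9] = 3F -> value 63 (1 byte(s))

Answer: 2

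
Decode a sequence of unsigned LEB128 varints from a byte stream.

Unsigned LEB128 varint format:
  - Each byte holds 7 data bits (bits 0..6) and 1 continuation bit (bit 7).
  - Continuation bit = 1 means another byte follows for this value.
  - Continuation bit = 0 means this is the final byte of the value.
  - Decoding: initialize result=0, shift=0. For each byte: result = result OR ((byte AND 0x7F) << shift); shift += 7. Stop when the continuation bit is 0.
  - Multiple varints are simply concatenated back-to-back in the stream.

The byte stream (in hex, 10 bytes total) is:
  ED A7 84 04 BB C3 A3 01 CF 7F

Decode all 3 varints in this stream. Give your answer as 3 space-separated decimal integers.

  byte[0]=0xED cont=1 payload=0x6D=109: acc |= 109<<0 -> acc=109 shift=7
  byte[1]=0xA7 cont=1 payload=0x27=39: acc |= 39<<7 -> acc=5101 shift=14
  byte[2]=0x84 cont=1 payload=0x04=4: acc |= 4<<14 -> acc=70637 shift=21
  byte[3]=0x04 cont=0 payload=0x04=4: acc |= 4<<21 -> acc=8459245 shift=28 [end]
Varint 1: bytes[0:4] = ED A7 84 04 -> value 8459245 (4 byte(s))
  byte[4]=0xBB cont=1 payload=0x3B=59: acc |= 59<<0 -> acc=59 shift=7
  byte[5]=0xC3 cont=1 payload=0x43=67: acc |= 67<<7 -> acc=8635 shift=14
  byte[6]=0xA3 cont=1 payload=0x23=35: acc |= 35<<14 -> acc=582075 shift=21
  byte[7]=0x01 cont=0 payload=0x01=1: acc |= 1<<21 -> acc=2679227 shift=28 [end]
Varint 2: bytes[4:8] = BB C3 A3 01 -> value 2679227 (4 byte(s))
  byte[8]=0xCF cont=1 payload=0x4F=79: acc |= 79<<0 -> acc=79 shift=7
  byte[9]=0x7F cont=0 payload=0x7F=127: acc |= 127<<7 -> acc=16335 shift=14 [end]
Varint 3: bytes[8:10] = CF 7F -> value 16335 (2 byte(s))

Answer: 8459245 2679227 16335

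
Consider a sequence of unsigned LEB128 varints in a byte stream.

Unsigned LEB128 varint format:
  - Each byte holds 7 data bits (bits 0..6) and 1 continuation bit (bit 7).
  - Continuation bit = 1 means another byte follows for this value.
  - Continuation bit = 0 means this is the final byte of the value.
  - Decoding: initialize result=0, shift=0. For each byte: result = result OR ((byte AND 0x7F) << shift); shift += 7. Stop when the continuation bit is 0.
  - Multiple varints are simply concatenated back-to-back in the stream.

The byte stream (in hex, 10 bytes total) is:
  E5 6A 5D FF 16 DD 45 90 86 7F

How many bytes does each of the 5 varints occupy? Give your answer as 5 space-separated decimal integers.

  byte[0]=0xE5 cont=1 payload=0x65=101: acc |= 101<<0 -> acc=101 shift=7
  byte[1]=0x6A cont=0 payload=0x6A=106: acc |= 106<<7 -> acc=13669 shift=14 [end]
Varint 1: bytes[0:2] = E5 6A -> value 13669 (2 byte(s))
  byte[2]=0x5D cont=0 payload=0x5D=93: acc |= 93<<0 -> acc=93 shift=7 [end]
Varint 2: bytes[2:3] = 5D -> value 93 (1 byte(s))
  byte[3]=0xFF cont=1 payload=0x7F=127: acc |= 127<<0 -> acc=127 shift=7
  byte[4]=0x16 cont=0 payload=0x16=22: acc |= 22<<7 -> acc=2943 shift=14 [end]
Varint 3: bytes[3:5] = FF 16 -> value 2943 (2 byte(s))
  byte[5]=0xDD cont=1 payload=0x5D=93: acc |= 93<<0 -> acc=93 shift=7
  byte[6]=0x45 cont=0 payload=0x45=69: acc |= 69<<7 -> acc=8925 shift=14 [end]
Varint 4: bytes[5:7] = DD 45 -> value 8925 (2 byte(s))
  byte[7]=0x90 cont=1 payload=0x10=16: acc |= 16<<0 -> acc=16 shift=7
  byte[8]=0x86 cont=1 payload=0x06=6: acc |= 6<<7 -> acc=784 shift=14
  byte[9]=0x7F cont=0 payload=0x7F=127: acc |= 127<<14 -> acc=2081552 shift=21 [end]
Varint 5: bytes[7:10] = 90 86 7F -> value 2081552 (3 byte(s))

Answer: 2 1 2 2 3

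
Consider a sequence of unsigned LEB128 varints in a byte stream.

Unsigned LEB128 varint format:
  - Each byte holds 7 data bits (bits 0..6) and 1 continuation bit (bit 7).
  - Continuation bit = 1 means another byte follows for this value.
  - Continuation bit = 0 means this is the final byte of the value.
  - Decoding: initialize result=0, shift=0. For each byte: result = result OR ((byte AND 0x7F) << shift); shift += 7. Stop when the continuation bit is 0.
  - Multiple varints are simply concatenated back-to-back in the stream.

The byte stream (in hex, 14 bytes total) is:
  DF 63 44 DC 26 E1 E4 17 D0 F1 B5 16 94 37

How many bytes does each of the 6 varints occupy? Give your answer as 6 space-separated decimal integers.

Answer: 2 1 2 3 4 2

Derivation:
  byte[0]=0xDF cont=1 payload=0x5F=95: acc |= 95<<0 -> acc=95 shift=7
  byte[1]=0x63 cont=0 payload=0x63=99: acc |= 99<<7 -> acc=12767 shift=14 [end]
Varint 1: bytes[0:2] = DF 63 -> value 12767 (2 byte(s))
  byte[2]=0x44 cont=0 payload=0x44=68: acc |= 68<<0 -> acc=68 shift=7 [end]
Varint 2: bytes[2:3] = 44 -> value 68 (1 byte(s))
  byte[3]=0xDC cont=1 payload=0x5C=92: acc |= 92<<0 -> acc=92 shift=7
  byte[4]=0x26 cont=0 payload=0x26=38: acc |= 38<<7 -> acc=4956 shift=14 [end]
Varint 3: bytes[3:5] = DC 26 -> value 4956 (2 byte(s))
  byte[5]=0xE1 cont=1 payload=0x61=97: acc |= 97<<0 -> acc=97 shift=7
  byte[6]=0xE4 cont=1 payload=0x64=100: acc |= 100<<7 -> acc=12897 shift=14
  byte[7]=0x17 cont=0 payload=0x17=23: acc |= 23<<14 -> acc=389729 shift=21 [end]
Varint 4: bytes[5:8] = E1 E4 17 -> value 389729 (3 byte(s))
  byte[8]=0xD0 cont=1 payload=0x50=80: acc |= 80<<0 -> acc=80 shift=7
  byte[9]=0xF1 cont=1 payload=0x71=113: acc |= 113<<7 -> acc=14544 shift=14
  byte[10]=0xB5 cont=1 payload=0x35=53: acc |= 53<<14 -> acc=882896 shift=21
  byte[11]=0x16 cont=0 payload=0x16=22: acc |= 22<<21 -> acc=47020240 shift=28 [end]
Varint 5: bytes[8:12] = D0 F1 B5 16 -> value 47020240 (4 byte(s))
  byte[12]=0x94 cont=1 payload=0x14=20: acc |= 20<<0 -> acc=20 shift=7
  byte[13]=0x37 cont=0 payload=0x37=55: acc |= 55<<7 -> acc=7060 shift=14 [end]
Varint 6: bytes[12:14] = 94 37 -> value 7060 (2 byte(s))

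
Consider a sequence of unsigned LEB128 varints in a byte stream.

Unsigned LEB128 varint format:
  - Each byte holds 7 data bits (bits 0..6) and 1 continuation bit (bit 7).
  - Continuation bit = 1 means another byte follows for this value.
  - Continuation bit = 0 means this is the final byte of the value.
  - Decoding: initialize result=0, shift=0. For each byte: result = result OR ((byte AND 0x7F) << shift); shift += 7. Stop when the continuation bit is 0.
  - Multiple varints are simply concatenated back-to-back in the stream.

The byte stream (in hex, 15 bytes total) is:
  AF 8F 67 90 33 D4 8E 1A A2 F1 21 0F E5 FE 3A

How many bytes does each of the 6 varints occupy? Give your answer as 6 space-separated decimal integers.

  byte[0]=0xAF cont=1 payload=0x2F=47: acc |= 47<<0 -> acc=47 shift=7
  byte[1]=0x8F cont=1 payload=0x0F=15: acc |= 15<<7 -> acc=1967 shift=14
  byte[2]=0x67 cont=0 payload=0x67=103: acc |= 103<<14 -> acc=1689519 shift=21 [end]
Varint 1: bytes[0:3] = AF 8F 67 -> value 1689519 (3 byte(s))
  byte[3]=0x90 cont=1 payload=0x10=16: acc |= 16<<0 -> acc=16 shift=7
  byte[4]=0x33 cont=0 payload=0x33=51: acc |= 51<<7 -> acc=6544 shift=14 [end]
Varint 2: bytes[3:5] = 90 33 -> value 6544 (2 byte(s))
  byte[5]=0xD4 cont=1 payload=0x54=84: acc |= 84<<0 -> acc=84 shift=7
  byte[6]=0x8E cont=1 payload=0x0E=14: acc |= 14<<7 -> acc=1876 shift=14
  byte[7]=0x1A cont=0 payload=0x1A=26: acc |= 26<<14 -> acc=427860 shift=21 [end]
Varint 3: bytes[5:8] = D4 8E 1A -> value 427860 (3 byte(s))
  byte[8]=0xA2 cont=1 payload=0x22=34: acc |= 34<<0 -> acc=34 shift=7
  byte[9]=0xF1 cont=1 payload=0x71=113: acc |= 113<<7 -> acc=14498 shift=14
  byte[10]=0x21 cont=0 payload=0x21=33: acc |= 33<<14 -> acc=555170 shift=21 [end]
Varint 4: bytes[8:11] = A2 F1 21 -> value 555170 (3 byte(s))
  byte[11]=0x0F cont=0 payload=0x0F=15: acc |= 15<<0 -> acc=15 shift=7 [end]
Varint 5: bytes[11:12] = 0F -> value 15 (1 byte(s))
  byte[12]=0xE5 cont=1 payload=0x65=101: acc |= 101<<0 -> acc=101 shift=7
  byte[13]=0xFE cont=1 payload=0x7E=126: acc |= 126<<7 -> acc=16229 shift=14
  byte[14]=0x3A cont=0 payload=0x3A=58: acc |= 58<<14 -> acc=966501 shift=21 [end]
Varint 6: bytes[12:15] = E5 FE 3A -> value 966501 (3 byte(s))

Answer: 3 2 3 3 1 3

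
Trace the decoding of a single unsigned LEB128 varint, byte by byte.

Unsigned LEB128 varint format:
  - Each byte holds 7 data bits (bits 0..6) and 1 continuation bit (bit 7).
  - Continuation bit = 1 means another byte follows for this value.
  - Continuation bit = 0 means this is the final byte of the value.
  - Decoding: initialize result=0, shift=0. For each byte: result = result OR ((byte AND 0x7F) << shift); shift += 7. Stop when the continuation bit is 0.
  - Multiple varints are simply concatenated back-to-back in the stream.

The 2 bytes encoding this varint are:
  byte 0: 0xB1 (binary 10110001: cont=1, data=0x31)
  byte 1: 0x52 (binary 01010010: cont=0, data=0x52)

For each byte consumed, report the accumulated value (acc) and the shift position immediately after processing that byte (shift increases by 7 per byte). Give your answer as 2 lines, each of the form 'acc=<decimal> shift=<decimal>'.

Answer: acc=49 shift=7
acc=10545 shift=14

Derivation:
byte 0=0xB1: payload=0x31=49, contrib = 49<<0 = 49; acc -> 49, shift -> 7
byte 1=0x52: payload=0x52=82, contrib = 82<<7 = 10496; acc -> 10545, shift -> 14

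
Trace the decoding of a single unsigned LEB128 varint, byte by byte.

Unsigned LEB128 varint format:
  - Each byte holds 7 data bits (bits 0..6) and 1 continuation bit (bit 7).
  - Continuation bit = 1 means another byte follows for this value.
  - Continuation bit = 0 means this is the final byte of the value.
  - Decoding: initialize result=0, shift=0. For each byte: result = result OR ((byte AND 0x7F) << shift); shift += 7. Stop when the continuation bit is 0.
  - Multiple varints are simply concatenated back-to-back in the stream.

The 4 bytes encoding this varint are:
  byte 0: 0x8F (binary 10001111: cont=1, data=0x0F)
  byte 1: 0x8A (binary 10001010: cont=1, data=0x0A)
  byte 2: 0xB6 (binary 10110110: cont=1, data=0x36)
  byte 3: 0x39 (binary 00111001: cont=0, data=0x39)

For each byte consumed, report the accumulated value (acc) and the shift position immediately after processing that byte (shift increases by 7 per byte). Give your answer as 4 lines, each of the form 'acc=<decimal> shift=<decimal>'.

Answer: acc=15 shift=7
acc=1295 shift=14
acc=886031 shift=21
acc=120423695 shift=28

Derivation:
byte 0=0x8F: payload=0x0F=15, contrib = 15<<0 = 15; acc -> 15, shift -> 7
byte 1=0x8A: payload=0x0A=10, contrib = 10<<7 = 1280; acc -> 1295, shift -> 14
byte 2=0xB6: payload=0x36=54, contrib = 54<<14 = 884736; acc -> 886031, shift -> 21
byte 3=0x39: payload=0x39=57, contrib = 57<<21 = 119537664; acc -> 120423695, shift -> 28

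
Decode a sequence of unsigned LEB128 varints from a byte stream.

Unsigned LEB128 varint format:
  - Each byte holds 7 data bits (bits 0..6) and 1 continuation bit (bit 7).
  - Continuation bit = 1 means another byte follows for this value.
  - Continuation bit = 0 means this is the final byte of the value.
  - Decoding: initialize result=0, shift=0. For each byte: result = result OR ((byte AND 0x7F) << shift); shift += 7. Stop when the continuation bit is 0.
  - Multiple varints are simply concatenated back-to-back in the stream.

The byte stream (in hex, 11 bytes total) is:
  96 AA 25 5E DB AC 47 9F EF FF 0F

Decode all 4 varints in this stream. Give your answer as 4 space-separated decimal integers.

Answer: 611606 94 1168987 33552287

Derivation:
  byte[0]=0x96 cont=1 payload=0x16=22: acc |= 22<<0 -> acc=22 shift=7
  byte[1]=0xAA cont=1 payload=0x2A=42: acc |= 42<<7 -> acc=5398 shift=14
  byte[2]=0x25 cont=0 payload=0x25=37: acc |= 37<<14 -> acc=611606 shift=21 [end]
Varint 1: bytes[0:3] = 96 AA 25 -> value 611606 (3 byte(s))
  byte[3]=0x5E cont=0 payload=0x5E=94: acc |= 94<<0 -> acc=94 shift=7 [end]
Varint 2: bytes[3:4] = 5E -> value 94 (1 byte(s))
  byte[4]=0xDB cont=1 payload=0x5B=91: acc |= 91<<0 -> acc=91 shift=7
  byte[5]=0xAC cont=1 payload=0x2C=44: acc |= 44<<7 -> acc=5723 shift=14
  byte[6]=0x47 cont=0 payload=0x47=71: acc |= 71<<14 -> acc=1168987 shift=21 [end]
Varint 3: bytes[4:7] = DB AC 47 -> value 1168987 (3 byte(s))
  byte[7]=0x9F cont=1 payload=0x1F=31: acc |= 31<<0 -> acc=31 shift=7
  byte[8]=0xEF cont=1 payload=0x6F=111: acc |= 111<<7 -> acc=14239 shift=14
  byte[9]=0xFF cont=1 payload=0x7F=127: acc |= 127<<14 -> acc=2095007 shift=21
  byte[10]=0x0F cont=0 payload=0x0F=15: acc |= 15<<21 -> acc=33552287 shift=28 [end]
Varint 4: bytes[7:11] = 9F EF FF 0F -> value 33552287 (4 byte(s))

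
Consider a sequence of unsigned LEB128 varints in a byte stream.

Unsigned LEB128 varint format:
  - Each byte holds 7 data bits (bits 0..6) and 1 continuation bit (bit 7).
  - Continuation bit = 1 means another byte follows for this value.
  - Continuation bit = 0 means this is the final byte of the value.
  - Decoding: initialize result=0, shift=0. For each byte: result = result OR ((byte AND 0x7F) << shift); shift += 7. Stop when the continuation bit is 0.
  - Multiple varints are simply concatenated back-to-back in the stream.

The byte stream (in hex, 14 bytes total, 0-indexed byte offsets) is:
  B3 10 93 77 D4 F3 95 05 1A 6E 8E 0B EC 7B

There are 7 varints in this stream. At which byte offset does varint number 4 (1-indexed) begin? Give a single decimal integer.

  byte[0]=0xB3 cont=1 payload=0x33=51: acc |= 51<<0 -> acc=51 shift=7
  byte[1]=0x10 cont=0 payload=0x10=16: acc |= 16<<7 -> acc=2099 shift=14 [end]
Varint 1: bytes[0:2] = B3 10 -> value 2099 (2 byte(s))
  byte[2]=0x93 cont=1 payload=0x13=19: acc |= 19<<0 -> acc=19 shift=7
  byte[3]=0x77 cont=0 payload=0x77=119: acc |= 119<<7 -> acc=15251 shift=14 [end]
Varint 2: bytes[2:4] = 93 77 -> value 15251 (2 byte(s))
  byte[4]=0xD4 cont=1 payload=0x54=84: acc |= 84<<0 -> acc=84 shift=7
  byte[5]=0xF3 cont=1 payload=0x73=115: acc |= 115<<7 -> acc=14804 shift=14
  byte[6]=0x95 cont=1 payload=0x15=21: acc |= 21<<14 -> acc=358868 shift=21
  byte[7]=0x05 cont=0 payload=0x05=5: acc |= 5<<21 -> acc=10844628 shift=28 [end]
Varint 3: bytes[4:8] = D4 F3 95 05 -> value 10844628 (4 byte(s))
  byte[8]=0x1A cont=0 payload=0x1A=26: acc |= 26<<0 -> acc=26 shift=7 [end]
Varint 4: bytes[8:9] = 1A -> value 26 (1 byte(s))
  byte[9]=0x6E cont=0 payload=0x6E=110: acc |= 110<<0 -> acc=110 shift=7 [end]
Varint 5: bytes[9:10] = 6E -> value 110 (1 byte(s))
  byte[10]=0x8E cont=1 payload=0x0E=14: acc |= 14<<0 -> acc=14 shift=7
  byte[11]=0x0B cont=0 payload=0x0B=11: acc |= 11<<7 -> acc=1422 shift=14 [end]
Varint 6: bytes[10:12] = 8E 0B -> value 1422 (2 byte(s))
  byte[12]=0xEC cont=1 payload=0x6C=108: acc |= 108<<0 -> acc=108 shift=7
  byte[13]=0x7B cont=0 payload=0x7B=123: acc |= 123<<7 -> acc=15852 shift=14 [end]
Varint 7: bytes[12:14] = EC 7B -> value 15852 (2 byte(s))

Answer: 8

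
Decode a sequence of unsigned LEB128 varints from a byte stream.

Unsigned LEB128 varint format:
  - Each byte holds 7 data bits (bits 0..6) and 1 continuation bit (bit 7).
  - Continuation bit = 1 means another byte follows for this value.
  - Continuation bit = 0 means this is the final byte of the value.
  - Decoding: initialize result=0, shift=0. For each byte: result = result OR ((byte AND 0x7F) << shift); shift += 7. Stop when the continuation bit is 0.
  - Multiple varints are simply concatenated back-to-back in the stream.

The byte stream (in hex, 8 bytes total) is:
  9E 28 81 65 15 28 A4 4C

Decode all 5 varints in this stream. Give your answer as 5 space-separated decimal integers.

  byte[0]=0x9E cont=1 payload=0x1E=30: acc |= 30<<0 -> acc=30 shift=7
  byte[1]=0x28 cont=0 payload=0x28=40: acc |= 40<<7 -> acc=5150 shift=14 [end]
Varint 1: bytes[0:2] = 9E 28 -> value 5150 (2 byte(s))
  byte[2]=0x81 cont=1 payload=0x01=1: acc |= 1<<0 -> acc=1 shift=7
  byte[3]=0x65 cont=0 payload=0x65=101: acc |= 101<<7 -> acc=12929 shift=14 [end]
Varint 2: bytes[2:4] = 81 65 -> value 12929 (2 byte(s))
  byte[4]=0x15 cont=0 payload=0x15=21: acc |= 21<<0 -> acc=21 shift=7 [end]
Varint 3: bytes[4:5] = 15 -> value 21 (1 byte(s))
  byte[5]=0x28 cont=0 payload=0x28=40: acc |= 40<<0 -> acc=40 shift=7 [end]
Varint 4: bytes[5:6] = 28 -> value 40 (1 byte(s))
  byte[6]=0xA4 cont=1 payload=0x24=36: acc |= 36<<0 -> acc=36 shift=7
  byte[7]=0x4C cont=0 payload=0x4C=76: acc |= 76<<7 -> acc=9764 shift=14 [end]
Varint 5: bytes[6:8] = A4 4C -> value 9764 (2 byte(s))

Answer: 5150 12929 21 40 9764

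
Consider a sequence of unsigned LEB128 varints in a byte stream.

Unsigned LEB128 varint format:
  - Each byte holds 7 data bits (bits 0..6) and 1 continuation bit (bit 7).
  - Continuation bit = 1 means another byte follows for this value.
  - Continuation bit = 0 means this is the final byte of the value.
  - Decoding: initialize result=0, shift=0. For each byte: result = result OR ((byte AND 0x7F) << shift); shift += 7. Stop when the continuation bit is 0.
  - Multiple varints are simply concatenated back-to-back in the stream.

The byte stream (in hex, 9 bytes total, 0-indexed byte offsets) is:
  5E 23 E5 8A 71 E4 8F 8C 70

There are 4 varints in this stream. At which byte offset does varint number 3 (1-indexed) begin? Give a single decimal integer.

Answer: 2

Derivation:
  byte[0]=0x5E cont=0 payload=0x5E=94: acc |= 94<<0 -> acc=94 shift=7 [end]
Varint 1: bytes[0:1] = 5E -> value 94 (1 byte(s))
  byte[1]=0x23 cont=0 payload=0x23=35: acc |= 35<<0 -> acc=35 shift=7 [end]
Varint 2: bytes[1:2] = 23 -> value 35 (1 byte(s))
  byte[2]=0xE5 cont=1 payload=0x65=101: acc |= 101<<0 -> acc=101 shift=7
  byte[3]=0x8A cont=1 payload=0x0A=10: acc |= 10<<7 -> acc=1381 shift=14
  byte[4]=0x71 cont=0 payload=0x71=113: acc |= 113<<14 -> acc=1852773 shift=21 [end]
Varint 3: bytes[2:5] = E5 8A 71 -> value 1852773 (3 byte(s))
  byte[5]=0xE4 cont=1 payload=0x64=100: acc |= 100<<0 -> acc=100 shift=7
  byte[6]=0x8F cont=1 payload=0x0F=15: acc |= 15<<7 -> acc=2020 shift=14
  byte[7]=0x8C cont=1 payload=0x0C=12: acc |= 12<<14 -> acc=198628 shift=21
  byte[8]=0x70 cont=0 payload=0x70=112: acc |= 112<<21 -> acc=235079652 shift=28 [end]
Varint 4: bytes[5:9] = E4 8F 8C 70 -> value 235079652 (4 byte(s))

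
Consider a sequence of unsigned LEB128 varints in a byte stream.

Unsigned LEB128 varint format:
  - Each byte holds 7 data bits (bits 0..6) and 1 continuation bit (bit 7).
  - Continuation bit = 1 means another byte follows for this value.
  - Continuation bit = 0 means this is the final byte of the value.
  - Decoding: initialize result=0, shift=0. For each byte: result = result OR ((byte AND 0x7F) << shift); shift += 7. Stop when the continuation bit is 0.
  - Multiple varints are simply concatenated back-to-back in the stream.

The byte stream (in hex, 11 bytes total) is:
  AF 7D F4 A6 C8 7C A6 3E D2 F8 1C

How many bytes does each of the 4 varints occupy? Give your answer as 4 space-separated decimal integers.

  byte[0]=0xAF cont=1 payload=0x2F=47: acc |= 47<<0 -> acc=47 shift=7
  byte[1]=0x7D cont=0 payload=0x7D=125: acc |= 125<<7 -> acc=16047 shift=14 [end]
Varint 1: bytes[0:2] = AF 7D -> value 16047 (2 byte(s))
  byte[2]=0xF4 cont=1 payload=0x74=116: acc |= 116<<0 -> acc=116 shift=7
  byte[3]=0xA6 cont=1 payload=0x26=38: acc |= 38<<7 -> acc=4980 shift=14
  byte[4]=0xC8 cont=1 payload=0x48=72: acc |= 72<<14 -> acc=1184628 shift=21
  byte[5]=0x7C cont=0 payload=0x7C=124: acc |= 124<<21 -> acc=261231476 shift=28 [end]
Varint 2: bytes[2:6] = F4 A6 C8 7C -> value 261231476 (4 byte(s))
  byte[6]=0xA6 cont=1 payload=0x26=38: acc |= 38<<0 -> acc=38 shift=7
  byte[7]=0x3E cont=0 payload=0x3E=62: acc |= 62<<7 -> acc=7974 shift=14 [end]
Varint 3: bytes[6:8] = A6 3E -> value 7974 (2 byte(s))
  byte[8]=0xD2 cont=1 payload=0x52=82: acc |= 82<<0 -> acc=82 shift=7
  byte[9]=0xF8 cont=1 payload=0x78=120: acc |= 120<<7 -> acc=15442 shift=14
  byte[10]=0x1C cont=0 payload=0x1C=28: acc |= 28<<14 -> acc=474194 shift=21 [end]
Varint 4: bytes[8:11] = D2 F8 1C -> value 474194 (3 byte(s))

Answer: 2 4 2 3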